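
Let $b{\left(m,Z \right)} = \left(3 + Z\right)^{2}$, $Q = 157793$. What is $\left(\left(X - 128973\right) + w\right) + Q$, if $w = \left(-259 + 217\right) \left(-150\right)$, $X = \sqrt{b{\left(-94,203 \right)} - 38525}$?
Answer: $35120 + \sqrt{3911} \approx 35183.0$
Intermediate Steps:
$X = \sqrt{3911}$ ($X = \sqrt{\left(3 + 203\right)^{2} - 38525} = \sqrt{206^{2} - 38525} = \sqrt{42436 - 38525} = \sqrt{3911} \approx 62.538$)
$w = 6300$ ($w = \left(-42\right) \left(-150\right) = 6300$)
$\left(\left(X - 128973\right) + w\right) + Q = \left(\left(\sqrt{3911} - 128973\right) + 6300\right) + 157793 = \left(\left(-128973 + \sqrt{3911}\right) + 6300\right) + 157793 = \left(-122673 + \sqrt{3911}\right) + 157793 = 35120 + \sqrt{3911}$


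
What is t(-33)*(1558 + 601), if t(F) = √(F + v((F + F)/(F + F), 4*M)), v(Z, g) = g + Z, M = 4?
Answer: 8636*I ≈ 8636.0*I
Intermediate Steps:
v(Z, g) = Z + g
t(F) = √(17 + F) (t(F) = √(F + ((F + F)/(F + F) + 4*4)) = √(F + ((2*F)/((2*F)) + 16)) = √(F + ((2*F)*(1/(2*F)) + 16)) = √(F + (1 + 16)) = √(F + 17) = √(17 + F))
t(-33)*(1558 + 601) = √(17 - 33)*(1558 + 601) = √(-16)*2159 = (4*I)*2159 = 8636*I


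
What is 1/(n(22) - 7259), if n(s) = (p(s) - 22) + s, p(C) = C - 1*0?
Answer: -1/7237 ≈ -0.00013818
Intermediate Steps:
p(C) = C (p(C) = C + 0 = C)
n(s) = -22 + 2*s (n(s) = (s - 22) + s = (-22 + s) + s = -22 + 2*s)
1/(n(22) - 7259) = 1/((-22 + 2*22) - 7259) = 1/((-22 + 44) - 7259) = 1/(22 - 7259) = 1/(-7237) = -1/7237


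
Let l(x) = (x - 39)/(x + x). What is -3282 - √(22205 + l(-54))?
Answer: -3282 - √799411/6 ≈ -3431.0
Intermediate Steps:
l(x) = (-39 + x)/(2*x) (l(x) = (-39 + x)/((2*x)) = (-39 + x)*(1/(2*x)) = (-39 + x)/(2*x))
-3282 - √(22205 + l(-54)) = -3282 - √(22205 + (½)*(-39 - 54)/(-54)) = -3282 - √(22205 + (½)*(-1/54)*(-93)) = -3282 - √(22205 + 31/36) = -3282 - √(799411/36) = -3282 - √799411/6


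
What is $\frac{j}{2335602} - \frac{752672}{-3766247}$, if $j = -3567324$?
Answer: $- \frac{1946246847414}{1466075670949} \approx -1.3275$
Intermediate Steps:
$\frac{j}{2335602} - \frac{752672}{-3766247} = - \frac{3567324}{2335602} - \frac{752672}{-3766247} = \left(-3567324\right) \frac{1}{2335602} - - \frac{752672}{3766247} = - \frac{594554}{389267} + \frac{752672}{3766247} = - \frac{1946246847414}{1466075670949}$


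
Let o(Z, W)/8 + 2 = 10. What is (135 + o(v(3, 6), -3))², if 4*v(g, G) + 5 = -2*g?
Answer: 39601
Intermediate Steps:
v(g, G) = -5/4 - g/2 (v(g, G) = -5/4 + (-2*g)/4 = -5/4 - g/2)
o(Z, W) = 64 (o(Z, W) = -16 + 8*10 = -16 + 80 = 64)
(135 + o(v(3, 6), -3))² = (135 + 64)² = 199² = 39601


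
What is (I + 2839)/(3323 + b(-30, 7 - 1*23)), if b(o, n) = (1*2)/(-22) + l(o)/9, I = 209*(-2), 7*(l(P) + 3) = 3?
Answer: 186417/255842 ≈ 0.72864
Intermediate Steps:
l(P) = -18/7 (l(P) = -3 + (⅐)*3 = -3 + 3/7 = -18/7)
I = -418
b(o, n) = -29/77 (b(o, n) = (1*2)/(-22) - 18/7/9 = 2*(-1/22) - 18/7*⅑ = -1/11 - 2/7 = -29/77)
(I + 2839)/(3323 + b(-30, 7 - 1*23)) = (-418 + 2839)/(3323 - 29/77) = 2421/(255842/77) = 2421*(77/255842) = 186417/255842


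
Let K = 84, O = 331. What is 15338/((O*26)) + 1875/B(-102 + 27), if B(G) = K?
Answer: 2904107/120484 ≈ 24.104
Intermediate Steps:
B(G) = 84
15338/((O*26)) + 1875/B(-102 + 27) = 15338/((331*26)) + 1875/84 = 15338/8606 + 1875*(1/84) = 15338*(1/8606) + 625/28 = 7669/4303 + 625/28 = 2904107/120484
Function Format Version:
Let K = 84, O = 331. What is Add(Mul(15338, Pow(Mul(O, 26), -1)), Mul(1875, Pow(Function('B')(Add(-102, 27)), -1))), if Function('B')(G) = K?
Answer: Rational(2904107, 120484) ≈ 24.104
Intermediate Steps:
Function('B')(G) = 84
Add(Mul(15338, Pow(Mul(O, 26), -1)), Mul(1875, Pow(Function('B')(Add(-102, 27)), -1))) = Add(Mul(15338, Pow(Mul(331, 26), -1)), Mul(1875, Pow(84, -1))) = Add(Mul(15338, Pow(8606, -1)), Mul(1875, Rational(1, 84))) = Add(Mul(15338, Rational(1, 8606)), Rational(625, 28)) = Add(Rational(7669, 4303), Rational(625, 28)) = Rational(2904107, 120484)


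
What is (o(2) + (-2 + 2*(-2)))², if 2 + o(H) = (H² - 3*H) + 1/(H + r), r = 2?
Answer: 1521/16 ≈ 95.063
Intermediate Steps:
o(H) = -2 + H² + 1/(2 + H) - 3*H (o(H) = -2 + ((H² - 3*H) + 1/(H + 2)) = -2 + ((H² - 3*H) + 1/(2 + H)) = -2 + (H² + 1/(2 + H) - 3*H) = -2 + H² + 1/(2 + H) - 3*H)
(o(2) + (-2 + 2*(-2)))² = ((-3 + 2³ - 1*2² - 8*2)/(2 + 2) + (-2 + 2*(-2)))² = ((-3 + 8 - 1*4 - 16)/4 + (-2 - 4))² = ((-3 + 8 - 4 - 16)/4 - 6)² = ((¼)*(-15) - 6)² = (-15/4 - 6)² = (-39/4)² = 1521/16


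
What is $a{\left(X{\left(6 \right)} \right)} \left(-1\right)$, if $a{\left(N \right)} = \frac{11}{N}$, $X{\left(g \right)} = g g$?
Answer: $- \frac{11}{36} \approx -0.30556$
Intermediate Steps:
$X{\left(g \right)} = g^{2}$
$a{\left(X{\left(6 \right)} \right)} \left(-1\right) = \frac{11}{6^{2}} \left(-1\right) = \frac{11}{36} \left(-1\right) = - \frac{11}{36}$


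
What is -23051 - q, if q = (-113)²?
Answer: -35820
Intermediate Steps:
q = 12769
-23051 - q = -23051 - 1*12769 = -23051 - 12769 = -35820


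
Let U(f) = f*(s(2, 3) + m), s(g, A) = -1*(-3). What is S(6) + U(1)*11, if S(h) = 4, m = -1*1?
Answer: 26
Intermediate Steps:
m = -1
s(g, A) = 3
U(f) = 2*f (U(f) = f*(3 - 1) = f*2 = 2*f)
S(6) + U(1)*11 = 4 + (2*1)*11 = 4 + 2*11 = 4 + 22 = 26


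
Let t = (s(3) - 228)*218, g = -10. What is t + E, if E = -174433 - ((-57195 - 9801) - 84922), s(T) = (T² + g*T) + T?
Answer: -76143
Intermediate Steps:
s(T) = T² - 9*T (s(T) = (T² - 10*T) + T = T² - 9*T)
t = -53628 (t = (3*(-9 + 3) - 228)*218 = (3*(-6) - 228)*218 = (-18 - 228)*218 = -246*218 = -53628)
E = -22515 (E = -174433 - (-66996 - 84922) = -174433 - 1*(-151918) = -174433 + 151918 = -22515)
t + E = -53628 - 22515 = -76143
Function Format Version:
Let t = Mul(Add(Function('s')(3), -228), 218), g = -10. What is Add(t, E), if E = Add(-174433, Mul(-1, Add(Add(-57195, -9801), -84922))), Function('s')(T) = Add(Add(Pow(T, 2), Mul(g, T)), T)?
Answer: -76143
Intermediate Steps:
Function('s')(T) = Add(Pow(T, 2), Mul(-9, T)) (Function('s')(T) = Add(Add(Pow(T, 2), Mul(-10, T)), T) = Add(Pow(T, 2), Mul(-9, T)))
t = -53628 (t = Mul(Add(Mul(3, Add(-9, 3)), -228), 218) = Mul(Add(Mul(3, -6), -228), 218) = Mul(Add(-18, -228), 218) = Mul(-246, 218) = -53628)
E = -22515 (E = Add(-174433, Mul(-1, Add(-66996, -84922))) = Add(-174433, Mul(-1, -151918)) = Add(-174433, 151918) = -22515)
Add(t, E) = Add(-53628, -22515) = -76143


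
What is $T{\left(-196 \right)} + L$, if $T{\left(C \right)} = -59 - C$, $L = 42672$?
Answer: $42809$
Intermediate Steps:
$T{\left(-196 \right)} + L = \left(-59 - -196\right) + 42672 = \left(-59 + 196\right) + 42672 = 137 + 42672 = 42809$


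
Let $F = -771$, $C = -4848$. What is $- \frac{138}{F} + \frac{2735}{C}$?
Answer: $- \frac{479887}{1245936} \approx -0.38516$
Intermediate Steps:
$- \frac{138}{F} + \frac{2735}{C} = - \frac{138}{-771} + \frac{2735}{-4848} = \left(-138\right) \left(- \frac{1}{771}\right) + 2735 \left(- \frac{1}{4848}\right) = \frac{46}{257} - \frac{2735}{4848} = - \frac{479887}{1245936}$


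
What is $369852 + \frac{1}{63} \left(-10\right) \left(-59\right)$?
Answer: $\frac{23301266}{63} \approx 3.6986 \cdot 10^{5}$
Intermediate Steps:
$369852 + \frac{1}{63} \left(-10\right) \left(-59\right) = 369852 - - \frac{590}{63} = 369852 + \frac{590}{63} = \frac{23301266}{63}$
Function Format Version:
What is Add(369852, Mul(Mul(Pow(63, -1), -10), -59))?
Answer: Rational(23301266, 63) ≈ 3.6986e+5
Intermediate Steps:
Add(369852, Mul(Mul(Pow(63, -1), -10), -59)) = Add(369852, Mul(Mul(Rational(1, 63), -10), -59)) = Add(369852, Mul(Rational(-10, 63), -59)) = Add(369852, Rational(590, 63)) = Rational(23301266, 63)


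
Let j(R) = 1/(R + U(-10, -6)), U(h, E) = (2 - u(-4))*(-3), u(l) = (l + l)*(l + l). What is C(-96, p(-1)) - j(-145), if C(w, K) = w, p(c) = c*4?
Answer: -3937/41 ≈ -96.024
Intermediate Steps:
u(l) = 4*l² (u(l) = (2*l)*(2*l) = 4*l²)
p(c) = 4*c
U(h, E) = 186 (U(h, E) = (2 - 4*(-4)²)*(-3) = (2 - 4*16)*(-3) = (2 - 1*64)*(-3) = (2 - 64)*(-3) = -62*(-3) = 186)
j(R) = 1/(186 + R) (j(R) = 1/(R + 186) = 1/(186 + R))
C(-96, p(-1)) - j(-145) = -96 - 1/(186 - 145) = -96 - 1/41 = -3937/41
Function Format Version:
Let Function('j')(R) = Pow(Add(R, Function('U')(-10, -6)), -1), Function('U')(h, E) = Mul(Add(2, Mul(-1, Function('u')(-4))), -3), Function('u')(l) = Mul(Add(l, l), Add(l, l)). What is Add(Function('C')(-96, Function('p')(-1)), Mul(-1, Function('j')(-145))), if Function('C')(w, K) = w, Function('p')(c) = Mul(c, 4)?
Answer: Rational(-3937, 41) ≈ -96.024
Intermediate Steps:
Function('u')(l) = Mul(4, Pow(l, 2)) (Function('u')(l) = Mul(Mul(2, l), Mul(2, l)) = Mul(4, Pow(l, 2)))
Function('p')(c) = Mul(4, c)
Function('U')(h, E) = 186 (Function('U')(h, E) = Mul(Add(2, Mul(-1, Mul(4, Pow(-4, 2)))), -3) = Mul(Add(2, Mul(-1, Mul(4, 16))), -3) = Mul(Add(2, Mul(-1, 64)), -3) = Mul(Add(2, -64), -3) = Mul(-62, -3) = 186)
Function('j')(R) = Pow(Add(186, R), -1) (Function('j')(R) = Pow(Add(R, 186), -1) = Pow(Add(186, R), -1))
Add(Function('C')(-96, Function('p')(-1)), Mul(-1, Function('j')(-145))) = Add(-96, Mul(-1, Pow(Add(186, -145), -1))) = Add(-96, Mul(-1, Pow(41, -1))) = Add(-96, Mul(-1, Rational(1, 41))) = Add(-96, Rational(-1, 41)) = Rational(-3937, 41)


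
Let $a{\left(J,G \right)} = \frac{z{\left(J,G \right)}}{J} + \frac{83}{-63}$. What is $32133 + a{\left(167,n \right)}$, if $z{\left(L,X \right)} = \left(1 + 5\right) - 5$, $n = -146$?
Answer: $\frac{338057495}{10521} \approx 32132.0$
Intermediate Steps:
$z{\left(L,X \right)} = 1$ ($z{\left(L,X \right)} = 6 - 5 = 1$)
$a{\left(J,G \right)} = - \frac{83}{63} + \frac{1}{J}$ ($a{\left(J,G \right)} = 1 \frac{1}{J} + \frac{83}{-63} = \frac{1}{J} + 83 \left(- \frac{1}{63}\right) = \frac{1}{J} - \frac{83}{63} = - \frac{83}{63} + \frac{1}{J}$)
$32133 + a{\left(167,n \right)} = 32133 - \left(\frac{83}{63} - \frac{1}{167}\right) = 32133 + \left(- \frac{83}{63} + \frac{1}{167}\right) = 32133 - \frac{13798}{10521} = \frac{338057495}{10521}$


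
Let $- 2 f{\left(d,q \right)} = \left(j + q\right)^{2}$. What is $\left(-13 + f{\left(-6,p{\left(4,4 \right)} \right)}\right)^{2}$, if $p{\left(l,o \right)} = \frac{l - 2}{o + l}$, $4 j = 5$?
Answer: $\frac{12769}{64} \approx 199.52$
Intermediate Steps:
$j = \frac{5}{4}$ ($j = \frac{1}{4} \cdot 5 = \frac{5}{4} \approx 1.25$)
$p{\left(l,o \right)} = \frac{-2 + l}{l + o}$
$f{\left(d,q \right)} = - \frac{\left(\frac{5}{4} + q\right)^{2}}{2}$
$\left(-13 + f{\left(-6,p{\left(4,4 \right)} \right)}\right)^{2} = \left(-13 - \frac{\left(5 + 4 \frac{-2 + 4}{4 + 4}\right)^{2}}{32}\right)^{2} = \left(-13 - \frac{\left(5 + 4 \cdot \frac{1}{8} \cdot 2\right)^{2}}{32}\right)^{2} = \left(-13 - \frac{\left(5 + 4 \cdot \frac{1}{4}\right)^{2}}{32}\right)^{2} = \left(-13 - \frac{\left(5 + 1\right)^{2}}{32}\right)^{2} = \left(-13 - \frac{6^{2}}{32}\right)^{2} = \left(-13 - \frac{9}{8}\right)^{2} = \left(- \frac{113}{8}\right)^{2} = \frac{12769}{64}$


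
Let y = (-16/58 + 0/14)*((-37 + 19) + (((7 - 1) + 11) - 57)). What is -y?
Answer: -16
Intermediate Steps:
y = 16 (y = (-16*1/58 + 0*(1/14))*(-18 + ((6 + 11) - 57)) = (-8/29 + 0)*(-18 + (17 - 57)) = -8*(-18 - 40)/29 = -8/29*(-58) = 16)
-y = -1*16 = -16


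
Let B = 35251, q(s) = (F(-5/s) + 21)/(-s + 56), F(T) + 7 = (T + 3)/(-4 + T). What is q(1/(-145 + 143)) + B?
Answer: 11950186/339 ≈ 35251.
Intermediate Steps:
F(T) = -7 + (3 + T)/(-4 + T) (F(T) = -7 + (T + 3)/(-4 + T) = -7 + (3 + T)/(-4 + T))
q(s) = (21 + (31 + 30/s)/(-4 - 5/s))/(56 - s) (q(s) = ((31 - (-30)/s)/(-4 - 5/s) + 21)/(-s + 56) = ((31 + 30/s)/(-4 - 5/s) + 21)/(56 - s) = (21 + (31 + 30/s)/(-4 - 5/s))/(56 - s))
q(1/(-145 + 143)) + B = (-75 - 53/(-145 + 143))/((-56 + 1/(-145 + 143))*(5 + 4/(-145 + 143))) + 35251 = (-75 - 53/(-2))/((-56 + 1/(-2))*(5 + 4/(-2))) + 35251 = (-75 - 53*(-1/2))/((-56 - 1/2)*(5 + 4*(-1/2))) + 35251 = (-75 + 53/2)/((-113/2)*(5 - 2)) + 35251 = -2/113*(-97/2)/3 + 35251 = -2/113*1/3*(-97/2) + 35251 = 97/339 + 35251 = 11950186/339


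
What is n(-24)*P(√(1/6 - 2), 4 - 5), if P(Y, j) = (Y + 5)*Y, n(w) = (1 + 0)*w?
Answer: 44 - 20*I*√66 ≈ 44.0 - 162.48*I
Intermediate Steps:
n(w) = w (n(w) = 1*w = w)
P(Y, j) = Y*(5 + Y) (P(Y, j) = (5 + Y)*Y = Y*(5 + Y))
n(-24)*P(√(1/6 - 2), 4 - 5) = -24*√(1/6 - 2)*(5 + √(1/6 - 2)) = -24*√(⅙ - 2)*(5 + √(⅙ - 2)) = -24*√(-11/6)*(5 + √(-11/6)) = -24*I*√66/6*(5 + I*√66/6) = -4*I*√66*(5 + I*√66/6)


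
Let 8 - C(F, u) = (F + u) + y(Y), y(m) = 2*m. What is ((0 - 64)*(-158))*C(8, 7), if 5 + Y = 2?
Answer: -10112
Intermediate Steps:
Y = -3 (Y = -5 + 2 = -3)
C(F, u) = 14 - F - u (C(F, u) = 8 - ((F + u) + 2*(-3)) = 8 - ((F + u) - 6) = 8 - (-6 + F + u) = 8 + (6 - F - u) = 14 - F - u)
((0 - 64)*(-158))*C(8, 7) = ((0 - 64)*(-158))*(14 - 1*8 - 1*7) = (-64*(-158))*(14 - 8 - 7) = 10112*(-1) = -10112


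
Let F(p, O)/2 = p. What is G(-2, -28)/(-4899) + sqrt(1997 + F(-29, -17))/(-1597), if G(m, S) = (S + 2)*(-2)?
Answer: -52/4899 - sqrt(1939)/1597 ≈ -0.038187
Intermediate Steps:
F(p, O) = 2*p
G(m, S) = -4 - 2*S (G(m, S) = (2 + S)*(-2) = -4 - 2*S)
G(-2, -28)/(-4899) + sqrt(1997 + F(-29, -17))/(-1597) = (-4 - 2*(-28))/(-4899) + sqrt(1997 + 2*(-29))/(-1597) = (-4 + 56)*(-1/4899) + sqrt(1997 - 58)*(-1/1597) = 52*(-1/4899) + sqrt(1939)*(-1/1597) = -52/4899 - sqrt(1939)/1597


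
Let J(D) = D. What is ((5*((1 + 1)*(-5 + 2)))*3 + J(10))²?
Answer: 6400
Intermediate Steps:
((5*((1 + 1)*(-5 + 2)))*3 + J(10))² = ((5*((1 + 1)*(-5 + 2)))*3 + 10)² = ((5*(2*(-3)))*3 + 10)² = ((5*(-6))*3 + 10)² = (-30*3 + 10)² = (-90 + 10)² = (-80)² = 6400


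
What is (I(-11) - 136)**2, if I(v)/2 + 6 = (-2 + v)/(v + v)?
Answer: 2608225/121 ≈ 21556.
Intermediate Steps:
I(v) = -12 + (-2 + v)/v (I(v) = -12 + 2*((-2 + v)/(v + v)) = -12 + 2*((-2 + v)/((2*v))) = -12 + 2*((-2 + v)*(1/(2*v))) = -12 + 2*((-2 + v)/(2*v)) = -12 + (-2 + v)/v)
(I(-11) - 136)**2 = ((-11 - 2/(-11)) - 136)**2 = ((-11 - 2*(-1/11)) - 136)**2 = ((-11 + 2/11) - 136)**2 = (-119/11 - 136)**2 = (-1615/11)**2 = 2608225/121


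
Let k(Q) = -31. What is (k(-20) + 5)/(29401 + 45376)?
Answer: -26/74777 ≈ -0.00034770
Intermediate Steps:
(k(-20) + 5)/(29401 + 45376) = (-31 + 5)/(29401 + 45376) = -26/74777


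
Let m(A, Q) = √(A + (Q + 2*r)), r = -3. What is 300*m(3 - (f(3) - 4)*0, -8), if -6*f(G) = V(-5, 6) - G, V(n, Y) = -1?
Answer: 300*I*√11 ≈ 994.99*I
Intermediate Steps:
f(G) = ⅙ + G/6 (f(G) = -(-1 - G)/6 = ⅙ + G/6)
m(A, Q) = √(-6 + A + Q) (m(A, Q) = √(A + (Q + 2*(-3))) = √(A + (Q - 6)) = √(A + (-6 + Q)) = √(-6 + A + Q))
300*m(3 - (f(3) - 4)*0, -8) = 300*√(-6 + (3 - ((⅙ + (⅙)*3) - 4)*0) - 8) = 300*√(-6 + (3 - ((⅙ + ½) - 4)*0) - 8) = 300*√(-6 + (3 - (⅔ - 4)*0) - 8) = 300*√(-6 + (3 - (-10)*0/3) - 8) = 300*√(-6 + (3 - 1*0) - 8) = 300*√(-6 + (3 + 0) - 8) = 300*√(-6 + 3 - 8) = 300*√(-11) = 300*(I*√11) = 300*I*√11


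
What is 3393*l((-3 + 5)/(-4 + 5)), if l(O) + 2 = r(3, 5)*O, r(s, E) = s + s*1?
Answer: 33930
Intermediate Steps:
r(s, E) = 2*s (r(s, E) = s + s = 2*s)
l(O) = -2 + 6*O (l(O) = -2 + (2*3)*O = -2 + 6*O)
3393*l((-3 + 5)/(-4 + 5)) = 3393*(-2 + 6*((-3 + 5)/(-4 + 5))) = 3393*(-2 + 6*(2/1)) = 3393*(-2 + 6*(2*1)) = 3393*(-2 + 6*2) = 3393*(-2 + 12) = 3393*10 = 33930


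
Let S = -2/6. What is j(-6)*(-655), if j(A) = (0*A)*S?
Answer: 0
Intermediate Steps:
S = -1/3 (S = -2*1/6 = -1/3 ≈ -0.33333)
j(A) = 0 (j(A) = (0*A)*(-1/3) = 0*(-1/3) = 0)
j(-6)*(-655) = 0*(-655) = 0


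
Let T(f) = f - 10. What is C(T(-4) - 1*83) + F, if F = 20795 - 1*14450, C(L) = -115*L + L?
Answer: 17403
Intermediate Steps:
T(f) = -10 + f
C(L) = -114*L
F = 6345 (F = 20795 - 14450 = 6345)
C(T(-4) - 1*83) + F = -114*((-10 - 4) - 1*83) + 6345 = -114*(-14 - 83) + 6345 = -114*(-97) + 6345 = 11058 + 6345 = 17403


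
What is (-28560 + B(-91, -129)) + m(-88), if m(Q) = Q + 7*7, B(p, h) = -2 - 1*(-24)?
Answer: -28577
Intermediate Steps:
B(p, h) = 22 (B(p, h) = -2 + 24 = 22)
m(Q) = 49 + Q (m(Q) = Q + 49 = 49 + Q)
(-28560 + B(-91, -129)) + m(-88) = (-28560 + 22) + (49 - 88) = -28538 - 39 = -28577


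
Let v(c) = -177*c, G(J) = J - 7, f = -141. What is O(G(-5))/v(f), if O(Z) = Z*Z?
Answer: 16/2773 ≈ 0.0057699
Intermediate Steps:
G(J) = -7 + J
O(Z) = Z²
O(G(-5))/v(f) = (-7 - 5)²/((-177*(-141))) = (-12)²/24957 = 144*(1/24957) = 16/2773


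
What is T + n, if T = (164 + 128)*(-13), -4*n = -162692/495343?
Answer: -1880281355/495343 ≈ -3795.9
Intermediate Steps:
n = 40673/495343 (n = -(-40673)/495343 = -¼*(-162692/495343) = 40673/495343 ≈ 0.082111)
T = -3796 (T = 292*(-13) = -3796)
T + n = -3796 + 40673/495343 = -1880281355/495343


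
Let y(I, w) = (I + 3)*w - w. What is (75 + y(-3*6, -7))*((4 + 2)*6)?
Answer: 6732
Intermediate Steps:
y(I, w) = -w + w*(3 + I) (y(I, w) = (3 + I)*w - w = w*(3 + I) - w = -w + w*(3 + I))
(75 + y(-3*6, -7))*((4 + 2)*6) = (75 - 7*(2 - 3*6))*((4 + 2)*6) = (75 - 7*(2 - 18))*(6*6) = (75 - 7*(-16))*36 = (75 + 112)*36 = 187*36 = 6732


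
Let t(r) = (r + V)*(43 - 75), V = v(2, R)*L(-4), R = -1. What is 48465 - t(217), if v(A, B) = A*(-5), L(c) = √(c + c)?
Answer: 55409 - 640*I*√2 ≈ 55409.0 - 905.1*I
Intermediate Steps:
L(c) = √2*√c (L(c) = √(2*c) = √2*√c)
v(A, B) = -5*A
V = -20*I*√2 (V = (-5*2)*(√2*√(-4)) = -10*√2*2*I = -20*I*√2 ≈ -28.284*I)
t(r) = -32*r + 640*I*√2 (t(r) = (r - 20*I*√2)*(43 - 75) = (r - 20*I*√2)*(-32) = -32*r + 640*I*√2)
48465 - t(217) = 48465 - (-32*217 + 640*I*√2) = 48465 - (-6944 + 640*I*√2) = 48465 + (6944 - 640*I*√2) = 55409 - 640*I*√2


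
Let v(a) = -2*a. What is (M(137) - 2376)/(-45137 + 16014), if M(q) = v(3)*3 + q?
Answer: 2257/29123 ≈ 0.077499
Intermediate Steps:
M(q) = -18 + q (M(q) = -2*3*3 + q = -6*3 + q = -18 + q)
(M(137) - 2376)/(-45137 + 16014) = ((-18 + 137) - 2376)/(-45137 + 16014) = (119 - 2376)/(-29123) = -2257*(-1/29123) = 2257/29123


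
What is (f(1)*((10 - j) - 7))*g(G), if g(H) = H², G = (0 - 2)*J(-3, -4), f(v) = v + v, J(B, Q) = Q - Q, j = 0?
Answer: 0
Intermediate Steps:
J(B, Q) = 0
f(v) = 2*v
G = 0 (G = (0 - 2)*0 = -2*0 = 0)
(f(1)*((10 - j) - 7))*g(G) = ((2*1)*((10 - 1*0) - 7))*0² = (2*((10 + 0) - 7))*0 = (2*(10 - 7))*0 = (2*3)*0 = 6*0 = 0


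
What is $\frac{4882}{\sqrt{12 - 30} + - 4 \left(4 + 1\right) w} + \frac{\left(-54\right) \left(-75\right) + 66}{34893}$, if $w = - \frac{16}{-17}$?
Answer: $- \frac{154374699268}{625759431} - \frac{2116347 i \sqrt{2}}{53801} \approx -246.7 - 55.63 i$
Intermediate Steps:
$w = \frac{16}{17}$ ($w = \left(-16\right) \left(- \frac{1}{17}\right) = \frac{16}{17} \approx 0.94118$)
$\frac{4882}{\sqrt{12 - 30} + - 4 \left(4 + 1\right) w} + \frac{\left(-54\right) \left(-75\right) + 66}{34893} = \frac{4882}{\sqrt{12 - 30} + - 4 \left(4 + 1\right) \frac{16}{17}} + \frac{\left(-54\right) \left(-75\right) + 66}{34893} = \frac{4882}{\sqrt{-18} + \left(-4\right) 5 \cdot \frac{16}{17}} + \left(4050 + 66\right) \frac{1}{34893} = \frac{4882}{3 i \sqrt{2} - \frac{320}{17}} + 4116 \cdot \frac{1}{34893} = \frac{4882}{3 i \sqrt{2} - \frac{320}{17}} + \frac{1372}{11631} = \frac{4882}{- \frac{320}{17} + 3 i \sqrt{2}} + \frac{1372}{11631} = \frac{1372}{11631} + \frac{4882}{- \frac{320}{17} + 3 i \sqrt{2}}$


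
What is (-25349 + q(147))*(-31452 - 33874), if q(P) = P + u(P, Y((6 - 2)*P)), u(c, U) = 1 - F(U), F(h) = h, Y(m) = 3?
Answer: 1646476504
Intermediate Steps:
u(c, U) = 1 - U
q(P) = -2 + P (q(P) = P + (1 - 1*3) = P + (1 - 3) = P - 2 = -2 + P)
(-25349 + q(147))*(-31452 - 33874) = (-25349 + (-2 + 147))*(-31452 - 33874) = (-25349 + 145)*(-65326) = -25204*(-65326) = 1646476504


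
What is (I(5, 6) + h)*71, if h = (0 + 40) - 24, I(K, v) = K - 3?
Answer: 1278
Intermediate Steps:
I(K, v) = -3 + K
h = 16 (h = 40 - 24 = 16)
(I(5, 6) + h)*71 = ((-3 + 5) + 16)*71 = (2 + 16)*71 = 18*71 = 1278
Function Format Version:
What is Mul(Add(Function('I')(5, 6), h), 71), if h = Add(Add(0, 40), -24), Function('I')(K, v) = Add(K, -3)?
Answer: 1278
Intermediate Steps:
Function('I')(K, v) = Add(-3, K)
h = 16 (h = Add(40, -24) = 16)
Mul(Add(Function('I')(5, 6), h), 71) = Mul(Add(Add(-3, 5), 16), 71) = Mul(Add(2, 16), 71) = Mul(18, 71) = 1278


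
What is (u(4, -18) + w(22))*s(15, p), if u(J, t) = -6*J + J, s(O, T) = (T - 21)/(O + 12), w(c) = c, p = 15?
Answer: -4/9 ≈ -0.44444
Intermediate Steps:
s(O, T) = (-21 + T)/(12 + O)
u(J, t) = -5*J
(u(4, -18) + w(22))*s(15, p) = (-5*4 + 22)*((-21 + 15)/(12 + 15)) = (-20 + 22)*(-6/27) = 2*((1/27)*(-6)) = 2*(-2/9) = -4/9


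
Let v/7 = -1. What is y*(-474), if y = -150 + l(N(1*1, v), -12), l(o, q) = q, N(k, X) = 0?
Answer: 76788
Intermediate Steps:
v = -7 (v = 7*(-1) = -7)
y = -162 (y = -150 - 12 = -162)
y*(-474) = -162*(-474) = 76788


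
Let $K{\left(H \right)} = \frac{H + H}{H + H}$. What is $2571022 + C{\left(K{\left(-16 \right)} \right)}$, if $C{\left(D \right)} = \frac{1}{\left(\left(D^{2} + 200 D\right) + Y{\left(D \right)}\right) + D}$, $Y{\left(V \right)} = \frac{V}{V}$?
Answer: $\frac{521917467}{203} \approx 2.571 \cdot 10^{6}$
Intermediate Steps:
$Y{\left(V \right)} = 1$
$K{\left(H \right)} = 1$ ($K{\left(H \right)} = \frac{2 H}{2 H} = 2 H \frac{1}{2 H} = 1$)
$C{\left(D \right)} = \frac{1}{1 + D^{2} + 201 D}$ ($C{\left(D \right)} = \frac{1}{\left(\left(D^{2} + 200 D\right) + 1\right) + D} = \frac{1}{\left(1 + D^{2} + 200 D\right) + D} = \frac{1}{1 + D^{2} + 201 D}$)
$2571022 + C{\left(K{\left(-16 \right)} \right)} = 2571022 + \frac{1}{1 + 1^{2} + 201 \cdot 1} = 2571022 + \frac{1}{1 + 1 + 201} = 2571022 + \frac{1}{203} = \frac{521917467}{203}$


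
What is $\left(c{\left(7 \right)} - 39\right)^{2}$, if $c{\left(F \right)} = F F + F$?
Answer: $289$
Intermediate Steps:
$c{\left(F \right)} = F + F^{2}$ ($c{\left(F \right)} = F^{2} + F = F + F^{2}$)
$\left(c{\left(7 \right)} - 39\right)^{2} = \left(7 \left(1 + 7\right) - 39\right)^{2} = \left(7 \cdot 8 - 39\right)^{2} = \left(56 - 39\right)^{2} = 17^{2} = 289$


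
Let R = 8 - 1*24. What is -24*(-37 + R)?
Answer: 1272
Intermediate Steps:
R = -16 (R = 8 - 24 = -16)
-24*(-37 + R) = -24*(-37 - 16) = -24*(-53) = 1272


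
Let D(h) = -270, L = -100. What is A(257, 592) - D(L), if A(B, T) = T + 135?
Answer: 997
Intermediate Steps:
A(B, T) = 135 + T
A(257, 592) - D(L) = (135 + 592) - 1*(-270) = 727 + 270 = 997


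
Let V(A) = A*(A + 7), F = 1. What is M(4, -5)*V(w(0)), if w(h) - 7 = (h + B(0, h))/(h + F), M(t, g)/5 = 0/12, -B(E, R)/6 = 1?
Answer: 0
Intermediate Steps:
B(E, R) = -6 (B(E, R) = -6*1 = -6)
M(t, g) = 0 (M(t, g) = 5*(0/12) = 5*(0*(1/12)) = 5*0 = 0)
w(h) = 7 + (-6 + h)/(1 + h) (w(h) = 7 + (h - 6)/(h + 1) = 7 + (-6 + h)/(1 + h))
V(A) = A*(7 + A)
M(4, -5)*V(w(0)) = 0*(((1 + 8*0)/(1 + 0))*(7 + (1 + 8*0)/(1 + 0))) = 0*(((1 + 0)/1)*(7 + (1 + 0)/1)) = 0*((1*1)*(7 + 1*1)) = 0*(1*(7 + 1)) = 0*(1*8) = 0*8 = 0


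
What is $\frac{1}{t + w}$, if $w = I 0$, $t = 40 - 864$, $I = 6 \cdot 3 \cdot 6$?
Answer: $- \frac{1}{824} \approx -0.0012136$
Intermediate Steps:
$I = 108$ ($I = 18 \cdot 6 = 108$)
$t = -824$ ($t = 40 - 864 = -824$)
$w = 0$ ($w = 108 \cdot 0 = 0$)
$\frac{1}{t + w} = \frac{1}{-824 + 0} = \frac{1}{-824} = - \frac{1}{824}$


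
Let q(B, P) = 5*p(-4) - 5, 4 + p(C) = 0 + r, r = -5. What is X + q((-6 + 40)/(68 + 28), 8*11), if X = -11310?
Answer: -11360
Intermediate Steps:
p(C) = -9 (p(C) = -4 + (0 - 5) = -4 - 5 = -9)
q(B, P) = -50 (q(B, P) = 5*(-9) - 5 = -45 - 5 = -50)
X + q((-6 + 40)/(68 + 28), 8*11) = -11310 - 50 = -11360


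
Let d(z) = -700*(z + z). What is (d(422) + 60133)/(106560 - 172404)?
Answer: 58963/7316 ≈ 8.0595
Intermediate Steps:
d(z) = -1400*z
(d(422) + 60133)/(106560 - 172404) = (-1400*422 + 60133)/(106560 - 172404) = (-590800 + 60133)/(-65844) = -530667*(-1/65844) = 58963/7316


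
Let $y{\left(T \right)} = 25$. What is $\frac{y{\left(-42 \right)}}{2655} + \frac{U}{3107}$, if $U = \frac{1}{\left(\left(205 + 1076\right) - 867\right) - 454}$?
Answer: $\frac{620869}{65992680} \approx 0.0094081$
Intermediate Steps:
$U = - \frac{1}{40}$ ($U = \frac{1}{\left(1281 - 867\right) - 454} = \frac{1}{414 - 454} = \frac{1}{-40} = - \frac{1}{40} \approx -0.025$)
$\frac{y{\left(-42 \right)}}{2655} + \frac{U}{3107} = \frac{25}{2655} - \frac{1}{40 \cdot 3107} = 25 \cdot \frac{1}{2655} - \frac{1}{124280} = \frac{5}{531} - \frac{1}{124280} = \frac{620869}{65992680}$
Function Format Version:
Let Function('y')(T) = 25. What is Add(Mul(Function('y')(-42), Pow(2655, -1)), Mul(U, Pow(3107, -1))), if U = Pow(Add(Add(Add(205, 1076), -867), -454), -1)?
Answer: Rational(620869, 65992680) ≈ 0.0094081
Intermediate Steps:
U = Rational(-1, 40) (U = Pow(Add(Add(1281, -867), -454), -1) = Pow(Add(414, -454), -1) = Pow(-40, -1) = Rational(-1, 40) ≈ -0.025000)
Add(Mul(Function('y')(-42), Pow(2655, -1)), Mul(U, Pow(3107, -1))) = Add(Mul(25, Pow(2655, -1)), Mul(Rational(-1, 40), Pow(3107, -1))) = Add(Mul(25, Rational(1, 2655)), Mul(Rational(-1, 40), Rational(1, 3107))) = Add(Rational(5, 531), Rational(-1, 124280)) = Rational(620869, 65992680)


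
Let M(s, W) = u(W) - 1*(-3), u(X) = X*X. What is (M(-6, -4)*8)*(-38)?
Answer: -5776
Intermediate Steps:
u(X) = X²
M(s, W) = 3 + W² (M(s, W) = W² - 1*(-3) = W² + 3 = 3 + W²)
(M(-6, -4)*8)*(-38) = ((3 + (-4)²)*8)*(-38) = ((3 + 16)*8)*(-38) = (19*8)*(-38) = 152*(-38) = -5776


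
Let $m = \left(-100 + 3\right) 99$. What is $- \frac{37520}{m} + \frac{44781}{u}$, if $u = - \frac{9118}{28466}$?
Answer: $- \frac{63097665887}{451341} \approx -1.398 \cdot 10^{5}$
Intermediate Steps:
$u = - \frac{4559}{14233}$ ($u = \left(-9118\right) \frac{1}{28466} = - \frac{4559}{14233} \approx -0.32031$)
$m = -9603$ ($m = \left(-97\right) 99 = -9603$)
$- \frac{37520}{m} + \frac{44781}{u} = - \frac{37520}{-9603} + \frac{44781}{- \frac{4559}{14233}} = \left(-37520\right) \left(- \frac{1}{9603}\right) + 44781 \left(- \frac{14233}{4559}\right) = \frac{37520}{9603} - \frac{637367973}{4559} = - \frac{63097665887}{451341}$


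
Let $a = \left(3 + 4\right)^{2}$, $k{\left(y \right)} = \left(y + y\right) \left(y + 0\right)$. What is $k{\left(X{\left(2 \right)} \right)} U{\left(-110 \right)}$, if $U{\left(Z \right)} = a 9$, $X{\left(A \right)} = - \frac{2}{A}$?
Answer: $882$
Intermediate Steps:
$k{\left(y \right)} = 2 y^{2}$ ($k{\left(y \right)} = 2 y y = 2 y^{2}$)
$a = 49$ ($a = 7^{2} = 49$)
$U{\left(Z \right)} = 441$ ($U{\left(Z \right)} = 49 \cdot 9 = 441$)
$k{\left(X{\left(2 \right)} \right)} U{\left(-110 \right)} = 2 \left(- \frac{2}{2}\right)^{2} \cdot 441 = 2 \left(\left(-2\right) \frac{1}{2}\right)^{2} \cdot 441 = 2 \left(-1\right)^{2} \cdot 441 = 2 \cdot 1 \cdot 441 = 2 \cdot 441 = 882$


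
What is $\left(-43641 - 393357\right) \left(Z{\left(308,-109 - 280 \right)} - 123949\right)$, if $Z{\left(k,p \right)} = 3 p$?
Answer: $54675441768$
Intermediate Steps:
$\left(-43641 - 393357\right) \left(Z{\left(308,-109 - 280 \right)} - 123949\right) = \left(-43641 - 393357\right) \left(3 \left(-109 - 280\right) - 123949\right) = - 436998 \left(3 \left(-109 - 280\right) - 123949\right) = - 436998 \left(3 \left(-389\right) - 123949\right) = - 436998 \left(-1167 - 123949\right) = \left(-436998\right) \left(-125116\right) = 54675441768$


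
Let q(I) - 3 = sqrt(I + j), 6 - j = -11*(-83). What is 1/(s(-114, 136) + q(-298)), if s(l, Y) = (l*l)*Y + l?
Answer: 353469/624701670046 - I*sqrt(1205)/3123508350230 ≈ 5.6582e-7 - 1.1113e-11*I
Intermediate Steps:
j = -907 (j = 6 - (-11)*(-83) = 6 - 1*913 = 6 - 913 = -907)
q(I) = 3 + sqrt(-907 + I) (q(I) = 3 + sqrt(I - 907) = 3 + sqrt(-907 + I))
s(l, Y) = l + Y*l**2 (s(l, Y) = l**2*Y + l = Y*l**2 + l = l + Y*l**2)
1/(s(-114, 136) + q(-298)) = 1/(-114*(1 + 136*(-114)) + (3 + sqrt(-907 - 298))) = 1/(-114*(1 - 15504) + (3 + sqrt(-1205))) = 1/(-114*(-15503) + (3 + I*sqrt(1205))) = 1/(1767342 + (3 + I*sqrt(1205))) = 1/(1767345 + I*sqrt(1205))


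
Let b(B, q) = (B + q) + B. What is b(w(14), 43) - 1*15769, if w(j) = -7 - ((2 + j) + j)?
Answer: -15800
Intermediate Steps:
w(j) = -9 - 2*j (w(j) = -7 - (2 + 2*j) = -7 + (-2 - 2*j) = -9 - 2*j)
b(B, q) = q + 2*B
b(w(14), 43) - 1*15769 = (43 + 2*(-9 - 2*14)) - 1*15769 = (43 + 2*(-9 - 28)) - 15769 = (43 + 2*(-37)) - 15769 = (43 - 74) - 15769 = -31 - 15769 = -15800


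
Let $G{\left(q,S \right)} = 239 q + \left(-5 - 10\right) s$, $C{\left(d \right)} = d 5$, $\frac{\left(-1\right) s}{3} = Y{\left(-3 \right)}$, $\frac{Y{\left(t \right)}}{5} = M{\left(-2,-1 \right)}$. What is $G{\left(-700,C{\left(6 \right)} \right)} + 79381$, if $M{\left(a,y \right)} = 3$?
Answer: $-87244$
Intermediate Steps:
$Y{\left(t \right)} = 15$ ($Y{\left(t \right)} = 5 \cdot 3 = 15$)
$s = -45$ ($s = \left(-3\right) 15 = -45$)
$C{\left(d \right)} = 5 d$
$G{\left(q,S \right)} = 675 + 239 q$ ($G{\left(q,S \right)} = 239 q + \left(-5 - 10\right) \left(-45\right) = 239 q - -675 = 239 q + 675 = 675 + 239 q$)
$G{\left(-700,C{\left(6 \right)} \right)} + 79381 = \left(675 + 239 \left(-700\right)\right) + 79381 = \left(675 - 167300\right) + 79381 = -166625 + 79381 = -87244$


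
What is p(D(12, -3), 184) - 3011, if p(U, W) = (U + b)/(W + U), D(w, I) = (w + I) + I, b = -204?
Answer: -286144/95 ≈ -3012.0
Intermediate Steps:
D(w, I) = w + 2*I (D(w, I) = (I + w) + I = w + 2*I)
p(U, W) = (-204 + U)/(U + W) (p(U, W) = (U - 204)/(W + U) = (-204 + U)/(U + W))
p(D(12, -3), 184) - 3011 = (-204 + (12 + 2*(-3)))/((12 + 2*(-3)) + 184) - 3011 = (-204 + (12 - 6))/((12 - 6) + 184) - 3011 = (-204 + 6)/(6 + 184) - 3011 = -198/190 - 3011 = (1/190)*(-198) - 3011 = -99/95 - 3011 = -286144/95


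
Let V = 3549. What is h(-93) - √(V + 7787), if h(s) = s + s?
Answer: -186 - 2*√2834 ≈ -292.47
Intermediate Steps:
h(s) = 2*s
h(-93) - √(V + 7787) = 2*(-93) - √(3549 + 7787) = -186 - √11336 = -186 - 2*√2834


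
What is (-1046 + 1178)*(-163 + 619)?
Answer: 60192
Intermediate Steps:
(-1046 + 1178)*(-163 + 619) = 132*456 = 60192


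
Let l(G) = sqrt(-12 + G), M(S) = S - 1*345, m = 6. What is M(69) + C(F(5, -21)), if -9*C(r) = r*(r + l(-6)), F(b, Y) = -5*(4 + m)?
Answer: -4984/9 + 50*I*sqrt(2)/3 ≈ -553.78 + 23.57*I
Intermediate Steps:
M(S) = -345 + S (M(S) = S - 345 = -345 + S)
F(b, Y) = -50 (F(b, Y) = -5*(4 + 6) = -5*10 = -50)
C(r) = -r*(r + 3*I*sqrt(2))/9 (C(r) = -r*(r + sqrt(-12 - 6))/9 = -r*(r + sqrt(-18))/9 = -r*(r + 3*I*sqrt(2))/9)
M(69) + C(F(5, -21)) = (-345 + 69) - 1/9*(-50)*(-50 + 3*I*sqrt(2)) = -276 + (-2500/9 + 50*I*sqrt(2)/3) = -4984/9 + 50*I*sqrt(2)/3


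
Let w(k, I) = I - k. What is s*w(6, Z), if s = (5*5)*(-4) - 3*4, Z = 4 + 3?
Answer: -112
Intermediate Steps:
Z = 7
s = -112 (s = 25*(-4) - 12 = -100 - 12 = -112)
s*w(6, Z) = -112*(7 - 1*6) = -112*(7 - 6) = -112*1 = -112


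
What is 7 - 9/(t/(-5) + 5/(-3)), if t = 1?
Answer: 331/28 ≈ 11.821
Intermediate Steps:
7 - 9/(t/(-5) + 5/(-3)) = 7 - 9/(1/(-5) + 5/(-3)) = 7 - 9/(1*(-⅕) + 5*(-⅓)) = 7 - 9/(-⅕ - 5/3) = 7 - 9/(-28/15) = 7 - 9*(-15/28) = 7 + 135/28 = 331/28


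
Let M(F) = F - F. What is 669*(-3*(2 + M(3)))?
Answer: -4014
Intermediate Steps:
M(F) = 0
669*(-3*(2 + M(3))) = 669*(-3*(2 + 0)) = 669*(-3*2) = 669*(-6) = -4014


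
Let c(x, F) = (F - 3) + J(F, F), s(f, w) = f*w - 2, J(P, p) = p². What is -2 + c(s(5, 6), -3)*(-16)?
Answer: -50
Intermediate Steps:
s(f, w) = -2 + f*w
c(x, F) = -3 + F + F² (c(x, F) = (F - 3) + F² = (-3 + F) + F² = -3 + F + F²)
-2 + c(s(5, 6), -3)*(-16) = -2 + (-3 - 3 + (-3)²)*(-16) = -2 + (-3 - 3 + 9)*(-16) = -2 + 3*(-16) = -2 - 48 = -50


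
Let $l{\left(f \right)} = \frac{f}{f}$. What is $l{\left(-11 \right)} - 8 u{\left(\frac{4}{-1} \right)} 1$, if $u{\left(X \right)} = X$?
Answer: $33$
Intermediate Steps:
$l{\left(f \right)} = 1$
$l{\left(-11 \right)} - 8 u{\left(\frac{4}{-1} \right)} 1 = 1 - 8 \frac{4}{-1} \cdot 1 = 1 - 8 \cdot 4 \left(-1\right) 1 = 1 - 8 \left(-4\right) 1 = 1 - \left(-32\right) 1 = 1 - -32 = 1 + 32 = 33$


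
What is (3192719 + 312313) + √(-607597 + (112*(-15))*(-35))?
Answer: 3505032 + I*√548797 ≈ 3.505e+6 + 740.81*I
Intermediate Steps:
(3192719 + 312313) + √(-607597 + (112*(-15))*(-35)) = 3505032 + √(-607597 - 1680*(-35)) = 3505032 + √(-607597 + 58800) = 3505032 + √(-548797) = 3505032 + I*√548797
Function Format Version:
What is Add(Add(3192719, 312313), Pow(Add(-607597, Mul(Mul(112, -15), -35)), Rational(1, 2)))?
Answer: Add(3505032, Mul(I, Pow(548797, Rational(1, 2)))) ≈ Add(3.5050e+6, Mul(740.81, I))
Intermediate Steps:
Add(Add(3192719, 312313), Pow(Add(-607597, Mul(Mul(112, -15), -35)), Rational(1, 2))) = Add(3505032, Pow(Add(-607597, Mul(-1680, -35)), Rational(1, 2))) = Add(3505032, Pow(Add(-607597, 58800), Rational(1, 2))) = Add(3505032, Pow(-548797, Rational(1, 2))) = Add(3505032, Mul(I, Pow(548797, Rational(1, 2))))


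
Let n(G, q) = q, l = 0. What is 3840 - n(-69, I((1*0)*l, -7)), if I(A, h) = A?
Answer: 3840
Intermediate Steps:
3840 - n(-69, I((1*0)*l, -7)) = 3840 - 1*0*0 = 3840 - 0*0 = 3840 - 1*0 = 3840 + 0 = 3840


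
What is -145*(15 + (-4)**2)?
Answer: -4495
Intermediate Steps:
-145*(15 + (-4)**2) = -145*(15 + 16) = -145*31 = -4495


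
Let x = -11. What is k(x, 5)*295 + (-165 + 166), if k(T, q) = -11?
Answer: -3244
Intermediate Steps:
k(x, 5)*295 + (-165 + 166) = -11*295 + (-165 + 166) = -3245 + 1 = -3244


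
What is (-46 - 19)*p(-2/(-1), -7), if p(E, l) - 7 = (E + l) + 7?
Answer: -585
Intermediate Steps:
p(E, l) = 14 + E + l (p(E, l) = 7 + ((E + l) + 7) = 7 + (7 + E + l) = 14 + E + l)
(-46 - 19)*p(-2/(-1), -7) = (-46 - 19)*(14 - 2/(-1) - 7) = -65*(14 - 2*(-1) - 7) = -65*(14 + 2 - 7) = -65*9 = -585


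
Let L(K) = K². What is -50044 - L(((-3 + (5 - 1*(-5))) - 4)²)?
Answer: -50125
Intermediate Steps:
-50044 - L(((-3 + (5 - 1*(-5))) - 4)²) = -50044 - (((-3 + (5 - 1*(-5))) - 4)²)² = -50044 - (((-3 + (5 + 5)) - 4)²)² = -50044 - (((-3 + 10) - 4)²)² = -50044 - ((7 - 4)²)² = -50044 - (3²)² = -50044 - 1*9² = -50044 - 1*81 = -50044 - 81 = -50125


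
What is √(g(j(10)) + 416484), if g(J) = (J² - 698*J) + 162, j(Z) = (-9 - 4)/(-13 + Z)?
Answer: √3722761/3 ≈ 643.15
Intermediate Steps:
j(Z) = -13/(-13 + Z)
g(J) = 162 + J² - 698*J
√(g(j(10)) + 416484) = √((162 + (-13/(-13 + 10))² - (-9074)/(-13 + 10)) + 416484) = √((162 + (-13/(-3))² - (-9074)/(-3)) + 416484) = √((162 + (-13*(-⅓))² - (-9074)*(-1)/3) + 416484) = √((162 + (13/3)² - 698*13/3) + 416484) = √((162 + 169/9 - 9074/3) + 416484) = √(-25595/9 + 416484) = √(3722761/9) = √3722761/3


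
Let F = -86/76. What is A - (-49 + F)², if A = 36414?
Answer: 48952791/1444 ≈ 33901.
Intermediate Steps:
F = -43/38 (F = -86*1/76 = -43/38 ≈ -1.1316)
A - (-49 + F)² = 36414 - (-49 - 43/38)² = 36414 - (-1905/38)² = 36414 - 1*3629025/1444 = 36414 - 3629025/1444 = 48952791/1444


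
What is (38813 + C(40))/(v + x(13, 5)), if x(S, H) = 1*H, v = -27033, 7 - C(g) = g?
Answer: -9695/6757 ≈ -1.4348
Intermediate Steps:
C(g) = 7 - g
x(S, H) = H
(38813 + C(40))/(v + x(13, 5)) = (38813 + (7 - 1*40))/(-27033 + 5) = (38813 + (7 - 40))/(-27028) = (38813 - 33)*(-1/27028) = 38780*(-1/27028) = -9695/6757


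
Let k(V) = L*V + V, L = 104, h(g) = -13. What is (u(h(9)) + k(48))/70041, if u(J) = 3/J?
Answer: 21839/303511 ≈ 0.071955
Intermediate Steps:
k(V) = 105*V (k(V) = 104*V + V = 105*V)
(u(h(9)) + k(48))/70041 = (3/(-13) + 105*48)/70041 = (3*(-1/13) + 5040)*(1/70041) = (-3/13 + 5040)*(1/70041) = (65517/13)*(1/70041) = 21839/303511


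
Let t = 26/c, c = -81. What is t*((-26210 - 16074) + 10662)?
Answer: 822172/81 ≈ 10150.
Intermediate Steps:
t = -26/81 (t = 26/(-81) = 26*(-1/81) = -26/81 ≈ -0.32099)
t*((-26210 - 16074) + 10662) = -26*((-26210 - 16074) + 10662)/81 = -26*(-42284 + 10662)/81 = -26/81*(-31622) = 822172/81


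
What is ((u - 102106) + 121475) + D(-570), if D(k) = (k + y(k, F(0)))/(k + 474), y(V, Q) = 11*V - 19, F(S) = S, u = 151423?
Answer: 16402891/96 ≈ 1.7086e+5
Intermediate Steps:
y(V, Q) = -19 + 11*V
D(k) = (-19 + 12*k)/(474 + k) (D(k) = (k + (-19 + 11*k))/(k + 474) = (-19 + 12*k)/(474 + k))
((u - 102106) + 121475) + D(-570) = ((151423 - 102106) + 121475) + (-19 + 12*(-570))/(474 - 570) = (49317 + 121475) + (-19 - 6840)/(-96) = 170792 - 1/96*(-6859) = 170792 + 6859/96 = 16402891/96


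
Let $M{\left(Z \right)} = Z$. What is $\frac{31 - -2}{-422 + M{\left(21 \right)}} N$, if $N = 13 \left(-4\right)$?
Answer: $\frac{1716}{401} \approx 4.2793$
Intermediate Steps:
$N = -52$
$\frac{31 - -2}{-422 + M{\left(21 \right)}} N = \frac{31 - -2}{-422 + 21} \left(-52\right) = \frac{31 + \left(-35 + 37\right)}{-401} \left(-52\right) = \left(31 + 2\right) \left(- \frac{1}{401}\right) \left(-52\right) = 33 \left(- \frac{1}{401}\right) \left(-52\right) = \left(- \frac{33}{401}\right) \left(-52\right) = \frac{1716}{401}$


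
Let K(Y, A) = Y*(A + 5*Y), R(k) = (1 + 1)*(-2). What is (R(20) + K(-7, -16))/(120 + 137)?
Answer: 353/257 ≈ 1.3735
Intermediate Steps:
R(k) = -4 (R(k) = 2*(-2) = -4)
(R(20) + K(-7, -16))/(120 + 137) = (-4 - 7*(-16 + 5*(-7)))/(120 + 137) = (-4 - 7*(-16 - 35))/257 = (-4 - 7*(-51))*(1/257) = (-4 + 357)*(1/257) = 353*(1/257) = 353/257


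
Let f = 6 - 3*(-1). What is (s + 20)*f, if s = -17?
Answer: 27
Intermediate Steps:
f = 9 (f = 6 + 3 = 9)
(s + 20)*f = (-17 + 20)*9 = 3*9 = 27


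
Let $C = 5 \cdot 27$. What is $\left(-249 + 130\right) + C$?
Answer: $16$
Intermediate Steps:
$C = 135$
$\left(-249 + 130\right) + C = \left(-249 + 130\right) + 135 = -119 + 135 = 16$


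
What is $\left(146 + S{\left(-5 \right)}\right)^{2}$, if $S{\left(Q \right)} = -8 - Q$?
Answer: $20449$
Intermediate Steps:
$\left(146 + S{\left(-5 \right)}\right)^{2} = \left(146 - 3\right)^{2} = 143^{2} = 20449$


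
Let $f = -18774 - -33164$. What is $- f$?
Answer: $-14390$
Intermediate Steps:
$f = 14390$ ($f = -18774 + 33164 = 14390$)
$- f = \left(-1\right) 14390 = -14390$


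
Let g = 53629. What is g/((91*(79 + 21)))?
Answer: 53629/9100 ≈ 5.8933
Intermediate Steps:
g/((91*(79 + 21))) = 53629/((91*(79 + 21))) = 53629/((91*100)) = 53629/9100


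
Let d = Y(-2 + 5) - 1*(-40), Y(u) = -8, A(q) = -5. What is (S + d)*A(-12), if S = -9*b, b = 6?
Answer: 110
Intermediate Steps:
S = -54 (S = -9*6 = -54)
d = 32 (d = -8 - 1*(-40) = -8 + 40 = 32)
(S + d)*A(-12) = (-54 + 32)*(-5) = -22*(-5) = 110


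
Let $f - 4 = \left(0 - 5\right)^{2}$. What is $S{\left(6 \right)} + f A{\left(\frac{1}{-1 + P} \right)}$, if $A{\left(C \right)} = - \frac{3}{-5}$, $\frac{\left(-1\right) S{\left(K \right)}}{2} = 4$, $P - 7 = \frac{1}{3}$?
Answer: $\frac{47}{5} \approx 9.4$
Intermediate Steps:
$P = \frac{22}{3}$ ($P = 7 + \frac{1}{3} = \frac{22}{3} \approx 7.3333$)
$S{\left(K \right)} = -8$ ($S{\left(K \right)} = \left(-2\right) 4 = -8$)
$f = 29$ ($f = 4 + \left(0 - 5\right)^{2} = 4 + \left(-5\right)^{2} = 4 + 25 = 29$)
$A{\left(C \right)} = \frac{3}{5}$ ($A{\left(C \right)} = \left(-3\right) \left(- \frac{1}{5}\right) = \frac{3}{5}$)
$S{\left(6 \right)} + f A{\left(\frac{1}{-1 + P} \right)} = -8 + 29 \cdot \frac{3}{5} = -8 + \frac{87}{5} = \frac{47}{5}$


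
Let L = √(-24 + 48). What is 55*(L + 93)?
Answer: 5115 + 110*√6 ≈ 5384.4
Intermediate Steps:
L = 2*√6 (L = √24 = 2*√6 ≈ 4.8990)
55*(L + 93) = 55*(2*√6 + 93) = 55*(93 + 2*√6) = 5115 + 110*√6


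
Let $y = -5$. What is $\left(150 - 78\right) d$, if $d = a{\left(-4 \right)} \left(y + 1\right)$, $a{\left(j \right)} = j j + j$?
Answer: $-3456$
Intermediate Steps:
$a{\left(j \right)} = j + j^{2}$ ($a{\left(j \right)} = j^{2} + j = j + j^{2}$)
$d = -48$ ($d = - 4 \left(1 - 4\right) \left(-5 + 1\right) = \left(-4\right) \left(-3\right) \left(-4\right) = 12 \left(-4\right) = -48$)
$\left(150 - 78\right) d = \left(150 - 78\right) \left(-48\right) = 72 \left(-48\right) = -3456$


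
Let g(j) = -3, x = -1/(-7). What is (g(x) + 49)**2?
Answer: 2116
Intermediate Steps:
x = 1/7 (x = -1*(-1/7) = 1/7 ≈ 0.14286)
(g(x) + 49)**2 = (-3 + 49)**2 = 46**2 = 2116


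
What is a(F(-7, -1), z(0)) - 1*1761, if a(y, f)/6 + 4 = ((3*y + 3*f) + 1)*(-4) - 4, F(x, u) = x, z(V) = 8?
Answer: -1905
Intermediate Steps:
a(y, f) = -72 - 72*f - 72*y (a(y, f) = -24 + 6*(((3*y + 3*f) + 1)*(-4) - 4) = -24 + 6*(((3*f + 3*y) + 1)*(-4) - 4) = -24 + 6*((1 + 3*f + 3*y)*(-4) - 4) = -24 + 6*((-4 - 12*f - 12*y) - 4) = -24 + 6*(-8 - 12*f - 12*y) = -24 + (-48 - 72*f - 72*y) = -72 - 72*f - 72*y)
a(F(-7, -1), z(0)) - 1*1761 = (-72 - 72*8 - 72*(-7)) - 1*1761 = (-72 - 576 + 504) - 1761 = -144 - 1761 = -1905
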